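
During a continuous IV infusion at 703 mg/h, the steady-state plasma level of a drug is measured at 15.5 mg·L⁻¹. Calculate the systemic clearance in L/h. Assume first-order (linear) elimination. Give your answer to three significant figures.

At steady state, infusion rate = CL × Css, so CL = rate / Css.
CL = 703 / 15.5 = 45.35 L/h

45.4 L/h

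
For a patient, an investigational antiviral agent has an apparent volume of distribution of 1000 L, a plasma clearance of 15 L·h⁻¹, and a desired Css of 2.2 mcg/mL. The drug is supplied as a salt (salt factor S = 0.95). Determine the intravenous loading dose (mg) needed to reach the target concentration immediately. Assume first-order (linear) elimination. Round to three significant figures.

2320 mg

LD = Vd × C / S = 1000 × 2.200 / 0.95 = 2316 mg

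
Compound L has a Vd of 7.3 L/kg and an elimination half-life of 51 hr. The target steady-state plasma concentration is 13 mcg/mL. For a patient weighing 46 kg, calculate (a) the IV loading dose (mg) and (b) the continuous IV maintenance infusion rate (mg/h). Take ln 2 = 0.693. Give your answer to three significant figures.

Vd = 7.3 L/kg × 46 kg = 335.8 L
LD = Vd × C = 335.8 × 13 = 4365 mg
CL = 0.693 × Vd / t½ = 0.693 × 335.8 / 51 = 4.563 L/h
Infusion rate = CL × Css = 4.563 × 13 = 59.32 mg/h

(a) 4370 mg; (b) 59.3 mg/h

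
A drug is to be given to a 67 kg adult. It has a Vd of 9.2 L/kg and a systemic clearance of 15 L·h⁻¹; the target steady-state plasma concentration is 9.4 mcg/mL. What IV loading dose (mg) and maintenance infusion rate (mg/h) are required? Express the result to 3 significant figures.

Vd(total) = 67 kg × 9.2 L/kg = 616.4 L
Loading: fill Vd to C_target → 616.4 L × 9.4 mg/L = 5794 mg
Maintenance: replace elimination → rate = CL × Css = 15.00 × 9.4 = 141.0 mg/h

(a) 5790 mg; (b) 141 mg/h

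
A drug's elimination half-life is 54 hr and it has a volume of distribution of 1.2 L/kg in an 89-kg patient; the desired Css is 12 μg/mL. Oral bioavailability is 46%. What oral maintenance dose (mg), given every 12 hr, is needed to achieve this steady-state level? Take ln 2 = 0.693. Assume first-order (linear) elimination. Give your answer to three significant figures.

Vd = 1.2 L/kg × 89 kg = 106.8 L
CL = ln 2 · Vd / t½ = 0.693 × 106.8 / 54 = 1.371 L/h
D = CL × Css × τ / F = 1.371 × 12 × 12 / 0.46 = 429.2 mg

429 mg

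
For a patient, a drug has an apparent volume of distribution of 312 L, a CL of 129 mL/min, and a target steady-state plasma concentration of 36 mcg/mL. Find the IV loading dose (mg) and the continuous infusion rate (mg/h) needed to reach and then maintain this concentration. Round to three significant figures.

(a) 11200 mg; (b) 279 mg/h

LD = Vd · C_target = 312.0 × 36 = 11230 mg
CL = 129 mL/min × 60/1000 = 7.740 L/h
Infusion rate = 7.740 L/h × 36 mg/L = 278.6 mg/h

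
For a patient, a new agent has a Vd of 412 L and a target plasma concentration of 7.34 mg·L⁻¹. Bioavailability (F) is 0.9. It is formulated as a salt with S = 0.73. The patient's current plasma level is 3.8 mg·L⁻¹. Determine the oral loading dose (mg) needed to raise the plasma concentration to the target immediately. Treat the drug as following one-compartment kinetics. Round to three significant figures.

The loading dose fills Vd to the target concentration.
Concentration deficit ΔC = 7.34 − 3.8 = 3.540 mg/L
LD = Vd × ΔC / F / S = 412.0 × 3.540 / 0.9 / 0.73 = 2220 mg

2220 mg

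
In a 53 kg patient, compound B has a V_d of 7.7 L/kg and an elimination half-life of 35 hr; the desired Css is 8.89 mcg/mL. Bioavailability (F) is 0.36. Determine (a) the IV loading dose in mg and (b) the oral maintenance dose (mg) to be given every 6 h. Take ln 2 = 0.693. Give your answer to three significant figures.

(a) 3630 mg; (b) 1200 mg

Total Vd = 7.7 × 53 = 408.1 L
LD = Vd × C = 408.1 × 8.89 = 3628 mg
CL = 0.693 × Vd / t½ = 0.693 × 408.1 / 35 = 8.080 L/h
D = CL × Css × τ / F = 8.080 × 8.89 × 6 / 0.36 = 1197 mg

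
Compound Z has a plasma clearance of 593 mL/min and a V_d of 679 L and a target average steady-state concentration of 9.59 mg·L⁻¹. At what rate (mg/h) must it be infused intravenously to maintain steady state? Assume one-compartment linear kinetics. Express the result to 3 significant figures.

CL = 593 mL/min × 60/1000 = 35.58 L/h
Rate = CL × Css = 35.58 × 9.59 = 341.2 mg/h

341 mg/h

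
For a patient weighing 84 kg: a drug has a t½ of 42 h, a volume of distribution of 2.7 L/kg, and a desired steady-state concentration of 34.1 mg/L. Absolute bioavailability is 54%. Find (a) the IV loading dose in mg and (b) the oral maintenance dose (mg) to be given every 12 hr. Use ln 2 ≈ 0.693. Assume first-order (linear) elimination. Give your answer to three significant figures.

Vd = 2.7 L/kg × 84 kg = 226.8 L
LD = Vd × C = 226.8 × 34.1 = 7734 mg
CL = 0.693 × Vd / t½ = 0.693 × 226.8 / 42 = 3.742 L/h
D = CL × Css × τ / F = 3.742 × 34.1 × 12 / 0.54 = 2836 mg

(a) 7730 mg; (b) 2840 mg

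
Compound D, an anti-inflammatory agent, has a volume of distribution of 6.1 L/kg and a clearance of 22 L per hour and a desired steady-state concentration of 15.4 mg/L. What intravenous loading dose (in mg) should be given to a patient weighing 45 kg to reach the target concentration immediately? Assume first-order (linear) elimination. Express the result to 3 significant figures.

Vd = 6.1 L/kg × 45 kg = 274.5 L
LD = Vd × C = 274.5 × 15.40 = 4227 mg

4230 mg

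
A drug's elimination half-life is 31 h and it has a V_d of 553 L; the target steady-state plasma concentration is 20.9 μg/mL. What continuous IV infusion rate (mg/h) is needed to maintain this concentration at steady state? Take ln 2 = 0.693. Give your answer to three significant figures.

258 mg/h

CL = ln 2 · Vd / t½ = 0.693 × 553.0 / 31 = 12.36 L/h
Infusion rate = CL × Css = 12.36 × 20.9 = 258.3 mg/h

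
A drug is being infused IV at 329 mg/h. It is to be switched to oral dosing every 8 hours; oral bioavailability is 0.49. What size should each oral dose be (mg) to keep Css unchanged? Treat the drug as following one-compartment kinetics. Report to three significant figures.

To maintain the same Css, the systemic dosing rate must be unchanged: F·D/τ = infusion rate.
D = rate × τ / F = 329 × 8 / 0.49 = 5371 mg

5370 mg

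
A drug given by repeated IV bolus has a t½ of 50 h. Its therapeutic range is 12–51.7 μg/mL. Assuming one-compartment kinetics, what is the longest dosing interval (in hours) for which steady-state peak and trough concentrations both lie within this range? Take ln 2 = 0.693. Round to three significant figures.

k = 0.693 / t½ = 0.693 / 50 = 0.01386 h⁻¹
Between IV bolus doses, concentration decays as C = C₀·e^(−kτ), so C_peak/C_trough = e^(kτ).
τ_max = ln(C_peak/C_trough) / k = ln(51.7/12) / 0.01386 = 1.461 / 0.01386 = 105.4 h

105 h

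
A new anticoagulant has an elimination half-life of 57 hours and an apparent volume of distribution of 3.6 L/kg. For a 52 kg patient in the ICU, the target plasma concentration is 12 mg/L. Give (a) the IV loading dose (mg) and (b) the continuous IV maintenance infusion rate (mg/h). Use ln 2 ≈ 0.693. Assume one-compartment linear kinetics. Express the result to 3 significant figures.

(a) 2250 mg; (b) 27.3 mg/h

Total Vd = 3.6 × 52 = 187.2 L
LD = Vd × C = 187.2 × 12 = 2246 mg
CL = 0.693 × Vd / t½ = 0.693 × 187.2 / 57 = 2.276 L/h
Infusion rate = CL × Css = 2.276 × 12 = 27.31 mg/h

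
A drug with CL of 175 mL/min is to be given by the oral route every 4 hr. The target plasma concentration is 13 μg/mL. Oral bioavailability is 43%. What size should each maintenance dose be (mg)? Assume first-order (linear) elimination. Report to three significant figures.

CL = 175 mL/min × 60/1000 = 10.50 L/h
D = CL × Css × τ / F = 10.50 × 13 × 4 / 0.43 = 1270 mg

1270 mg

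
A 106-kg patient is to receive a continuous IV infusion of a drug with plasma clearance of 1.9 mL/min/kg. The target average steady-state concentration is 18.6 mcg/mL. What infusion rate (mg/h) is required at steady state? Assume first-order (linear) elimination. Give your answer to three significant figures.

CL = 1.9 mL/min/kg × 106 kg = 201.4 mL/min = 201.4 × 60/1000 = 12.08 L/h
Rate = CL × Css = 12.08 × 18.6 = 224.7 mg/h

225 mg/h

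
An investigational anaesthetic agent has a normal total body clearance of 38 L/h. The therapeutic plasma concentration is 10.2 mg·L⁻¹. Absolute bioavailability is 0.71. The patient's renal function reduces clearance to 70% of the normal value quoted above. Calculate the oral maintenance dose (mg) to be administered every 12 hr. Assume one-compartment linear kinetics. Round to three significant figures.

4590 mg

Patient clearance = 0.7 × 38.00 = 26.60 L/h
D = CL × Css × τ / F = 26.60 × 10.2 × 12 / 0.71 = 4586 mg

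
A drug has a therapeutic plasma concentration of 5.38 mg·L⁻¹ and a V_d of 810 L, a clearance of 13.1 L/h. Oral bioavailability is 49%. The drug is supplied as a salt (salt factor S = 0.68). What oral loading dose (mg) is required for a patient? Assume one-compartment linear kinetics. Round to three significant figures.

Loading dose depends on Vd (not clearance): it fills the distribution volume.
LD = Vd × C / F / S = 810.0 × 5.380 / 0.49 / 0.68 = 13080 mg

13100 mg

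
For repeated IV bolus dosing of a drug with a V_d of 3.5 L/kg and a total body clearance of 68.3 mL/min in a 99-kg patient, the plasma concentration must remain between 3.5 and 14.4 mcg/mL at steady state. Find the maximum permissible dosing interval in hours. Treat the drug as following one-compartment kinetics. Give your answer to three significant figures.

120 h

Vd(total) = 99 kg × 3.5 L/kg = 346.5 L
Convert clearance: 68.3 mL/min × 60 min/h ÷ 1000 mL/L = 4.098 L/h
k = CL / Vd = 4.098 / 346.5 = 0.01183 h⁻¹
Between IV bolus doses, concentration decays as C = C₀·e^(−kτ), so C_peak/C_trough = e^(kτ).
τ_max = ln(C_peak/C_trough) / k = ln(14.4/3.5) / 0.01183 = 1.414 / 0.01183 = 119.5 h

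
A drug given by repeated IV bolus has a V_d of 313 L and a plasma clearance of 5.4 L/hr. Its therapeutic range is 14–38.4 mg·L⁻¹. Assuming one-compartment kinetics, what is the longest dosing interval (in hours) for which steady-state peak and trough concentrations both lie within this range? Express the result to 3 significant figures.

58.5 h

k = CL / Vd = 5.400 / 313.0 = 0.01725 h⁻¹
Between IV bolus doses, concentration decays as C = C₀·e^(−kτ), so C_peak/C_trough = e^(kτ).
τ_max = ln(C_peak/C_trough) / k = ln(38.4/14) / 0.01725 = 1.009 / 0.01725 = 58.49 h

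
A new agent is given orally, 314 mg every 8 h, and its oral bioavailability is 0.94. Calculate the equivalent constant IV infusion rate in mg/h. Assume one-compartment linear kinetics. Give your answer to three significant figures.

36.9 mg/h

Equivalent systemic input: infusion rate = F·D/τ.
Rate = 0.94 × 314 / 8 = 36.90 mg/h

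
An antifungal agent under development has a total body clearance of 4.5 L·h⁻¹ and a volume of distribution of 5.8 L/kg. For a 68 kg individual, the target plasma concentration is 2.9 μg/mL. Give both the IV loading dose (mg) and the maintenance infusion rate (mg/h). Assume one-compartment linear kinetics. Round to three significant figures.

Vd = 5.8 L/kg × 68 kg = 394.4 L
Loading dose = Vd × C = 394.4 × 2.9 = 1144 mg
Maintenance infusion rate = CL × Css = 4.500 × 2.9 = 13.05 mg/h

(a) 1140 mg; (b) 13.1 mg/h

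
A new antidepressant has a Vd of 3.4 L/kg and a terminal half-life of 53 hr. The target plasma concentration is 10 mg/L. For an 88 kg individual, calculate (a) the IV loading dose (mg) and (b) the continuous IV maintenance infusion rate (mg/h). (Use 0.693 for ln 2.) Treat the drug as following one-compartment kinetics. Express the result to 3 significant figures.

(a) 2990 mg; (b) 39.1 mg/h

Vd(total) = 88 kg × 3.4 L/kg = 299.2 L
LD = Vd × C = 299.2 × 10 = 2992 mg
CL = 0.693 × Vd / t½ = 0.693 × 299.2 / 53 = 3.912 L/h
Infusion rate = CL × Css = 3.912 × 10 = 39.12 mg/h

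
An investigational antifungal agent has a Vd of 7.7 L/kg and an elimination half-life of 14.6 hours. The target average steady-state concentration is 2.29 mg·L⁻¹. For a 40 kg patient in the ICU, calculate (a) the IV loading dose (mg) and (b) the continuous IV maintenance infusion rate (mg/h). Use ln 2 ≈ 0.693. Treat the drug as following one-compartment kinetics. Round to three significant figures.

Total Vd = 7.7 × 40 = 308.0 L
LD = Vd × C = 308.0 × 2.29 = 705.3 mg
CL = 0.693 × Vd / t½ = 0.693 × 308.0 / 14.6 = 14.62 L/h
Infusion rate = CL × Css = 14.62 × 2.29 = 33.48 mg/h

(a) 705 mg; (b) 33.5 mg/h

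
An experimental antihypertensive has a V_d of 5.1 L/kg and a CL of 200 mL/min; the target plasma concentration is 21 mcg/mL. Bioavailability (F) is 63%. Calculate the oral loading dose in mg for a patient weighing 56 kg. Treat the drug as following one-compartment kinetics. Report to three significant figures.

9520 mg

Total Vd = 5.1 × 56 = 285.6 L
The loading dose fills Vd to the target concentration.
LD = Vd × C / F = 285.6 × 21.00 / 0.63 = 9520 mg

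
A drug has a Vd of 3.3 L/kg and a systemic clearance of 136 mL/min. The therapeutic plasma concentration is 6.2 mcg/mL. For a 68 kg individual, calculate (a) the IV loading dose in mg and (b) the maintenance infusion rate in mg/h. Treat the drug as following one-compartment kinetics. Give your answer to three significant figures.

(a) 1390 mg; (b) 50.6 mg/h

Vd = 3.3 L/kg × 68 kg = 224.4 L
Loading dose = Vd × C = 224.4 × 6.2 = 1391 mg
CL = 136 mL/min × 60/1000 = 8.160 L/h
Maintenance: replace elimination → rate = CL × Css = 8.160 × 6.2 = 50.59 mg/h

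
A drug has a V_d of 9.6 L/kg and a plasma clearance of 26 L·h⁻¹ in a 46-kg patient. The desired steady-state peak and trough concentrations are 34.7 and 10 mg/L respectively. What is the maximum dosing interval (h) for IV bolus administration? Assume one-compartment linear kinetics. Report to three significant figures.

Vd = 9.6 L/kg × 46 kg = 441.6 L
k = CL / Vd = 26.00 / 441.6 = 0.05888 h⁻¹
Between IV bolus doses, concentration decays as C = C₀·e^(−kτ), so C_peak/C_trough = e^(kτ).
τ_max = ln(C_peak/C_trough) / k = ln(34.7/10) / 0.05888 = 1.244 / 0.05888 = 21.13 h

21.1 h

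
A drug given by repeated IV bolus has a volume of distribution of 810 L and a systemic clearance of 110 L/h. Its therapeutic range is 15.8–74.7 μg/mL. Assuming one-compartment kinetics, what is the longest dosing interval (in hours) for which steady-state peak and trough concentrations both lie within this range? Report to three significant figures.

11.4 h

k = CL / Vd = 110.0 / 810.0 = 0.1358 h⁻¹
Between IV bolus doses, concentration decays as C = C₀·e^(−kτ), so C_peak/C_trough = e^(kτ).
τ_max = ln(C_peak/C_trough) / k = ln(74.7/15.8) / 0.1358 = 1.553 / 0.1358 = 11.44 h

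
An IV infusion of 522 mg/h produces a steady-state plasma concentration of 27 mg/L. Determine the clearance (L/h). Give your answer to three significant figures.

At steady state, infusion rate = CL × Css, so CL = rate / Css.
CL = 522 / 27 = 19.33 L/h

19.3 L/h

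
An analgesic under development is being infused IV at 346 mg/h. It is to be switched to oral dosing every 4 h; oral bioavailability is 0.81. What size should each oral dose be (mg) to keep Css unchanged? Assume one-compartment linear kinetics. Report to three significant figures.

1710 mg

To maintain the same Css, the systemic dosing rate must be unchanged: F·D/τ = infusion rate.
D = rate × τ / F = 346 × 4 / 0.81 = 1709 mg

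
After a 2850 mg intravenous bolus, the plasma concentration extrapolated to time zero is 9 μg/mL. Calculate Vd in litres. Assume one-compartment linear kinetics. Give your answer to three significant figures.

317 L

Immediately after an IV bolus, C₀ = Dose / Vd, so Vd = Dose / C₀.
Vd = 2850 / 9 = 316.7 L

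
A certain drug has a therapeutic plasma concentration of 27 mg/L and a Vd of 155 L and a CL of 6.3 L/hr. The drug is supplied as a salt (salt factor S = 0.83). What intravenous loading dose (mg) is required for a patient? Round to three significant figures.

LD = Vd × C / S = 155.0 × 27.00 / 0.83 = 5042 mg

5040 mg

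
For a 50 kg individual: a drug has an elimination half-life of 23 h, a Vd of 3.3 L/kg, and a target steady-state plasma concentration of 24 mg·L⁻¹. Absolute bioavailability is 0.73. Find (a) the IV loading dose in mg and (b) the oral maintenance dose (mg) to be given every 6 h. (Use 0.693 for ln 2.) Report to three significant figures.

(a) 3960 mg; (b) 981 mg

Vd = 3.3 L/kg × 50 kg = 165.0 L
LD = Vd × C = 165.0 × 24 = 3960 mg
CL = 0.693 × Vd / t½ = 0.693 × 165.0 / 23 = 4.972 L/h
D = CL × Css × τ / F = 4.972 × 24 × 6 / 0.73 = 980.8 mg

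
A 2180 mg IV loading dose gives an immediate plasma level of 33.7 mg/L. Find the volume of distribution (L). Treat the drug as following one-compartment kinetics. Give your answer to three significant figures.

64.7 L

Immediately after an IV bolus, C₀ = Dose / Vd, so Vd = Dose / C₀.
Vd = 2180 / 33.7 = 64.69 L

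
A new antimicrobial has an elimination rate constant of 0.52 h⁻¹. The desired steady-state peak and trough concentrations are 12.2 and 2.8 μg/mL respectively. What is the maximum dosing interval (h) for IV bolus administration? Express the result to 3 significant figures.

2.83 h

Between IV bolus doses, concentration decays as C = C₀·e^(−kτ), so C_peak/C_trough = e^(kτ).
τ_max = ln(C_peak/C_trough) / k = ln(12.2/2.8) / 0.5200 = 1.472 / 0.5200 = 2.831 h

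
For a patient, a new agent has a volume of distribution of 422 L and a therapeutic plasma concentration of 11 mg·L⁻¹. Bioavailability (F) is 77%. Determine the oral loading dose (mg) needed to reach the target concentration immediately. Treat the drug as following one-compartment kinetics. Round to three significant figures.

6030 mg

The loading dose fills Vd to the target concentration.
LD = Vd × C / F = 422.0 × 11.00 / 0.77 = 6029 mg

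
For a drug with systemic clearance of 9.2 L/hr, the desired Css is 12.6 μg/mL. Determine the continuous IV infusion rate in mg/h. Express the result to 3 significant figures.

At steady state, infusion rate equals elimination rate: rate in = CL × Css.
Rate = CL × Css = 9.200 × 12.6 = 115.9 mg/h

116 mg/h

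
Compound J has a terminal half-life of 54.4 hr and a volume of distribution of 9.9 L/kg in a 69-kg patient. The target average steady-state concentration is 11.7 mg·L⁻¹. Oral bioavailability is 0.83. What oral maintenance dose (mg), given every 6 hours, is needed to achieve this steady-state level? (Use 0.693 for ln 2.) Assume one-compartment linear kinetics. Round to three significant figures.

736 mg

Vd(total) = 69 kg × 9.9 L/kg = 683.1 L
CL = 0.693 × Vd / t½ = 0.693 × 683.1 / 54.4 = 8.702 L/h
D = CL × Css × τ / F = 8.702 × 11.7 × 6 / 0.83 = 736.0 mg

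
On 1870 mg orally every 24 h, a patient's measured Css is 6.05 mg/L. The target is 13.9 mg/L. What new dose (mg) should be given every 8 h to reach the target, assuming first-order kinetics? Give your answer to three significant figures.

For first-order elimination, Css ∝ F·D/(CL·τ); F and CL are unchanged, so Css ∝ D/τ.
D₂ = D₁ × (Css,target / Css,current) × (τ₂/τ₁) = 1870 × (13.9/6.05) × (8/24) = 1432 mg

1430 mg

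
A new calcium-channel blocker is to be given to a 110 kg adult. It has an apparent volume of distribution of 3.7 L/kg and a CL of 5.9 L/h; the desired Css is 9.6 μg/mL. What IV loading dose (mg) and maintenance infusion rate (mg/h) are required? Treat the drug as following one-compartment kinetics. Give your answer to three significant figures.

(a) 3910 mg; (b) 56.6 mg/h

Total Vd = 3.7 × 110 = 407.0 L
Loading dose = Vd × C = 407.0 × 9.6 = 3907 mg
Infusion rate = 5.900 L/h × 9.6 mg/L = 56.64 mg/h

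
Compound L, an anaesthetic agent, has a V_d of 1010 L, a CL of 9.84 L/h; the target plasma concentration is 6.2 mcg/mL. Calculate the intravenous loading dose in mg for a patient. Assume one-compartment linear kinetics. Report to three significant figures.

6260 mg

The loading dose fills Vd to the target concentration; clearance is irrelevant here.
LD = Vd × C = 1010 × 6.200 = 6262 mg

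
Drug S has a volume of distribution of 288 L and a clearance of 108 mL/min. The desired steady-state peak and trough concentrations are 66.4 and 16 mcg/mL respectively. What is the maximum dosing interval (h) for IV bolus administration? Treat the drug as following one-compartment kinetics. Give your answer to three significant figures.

63.2 h

Convert clearance: 108 mL/min × 60 min/h ÷ 1000 mL/L = 6.480 L/h
k = CL / Vd = 6.480 / 288.0 = 0.02250 h⁻¹
Between IV bolus doses, concentration decays as C = C₀·e^(−kτ), so C_peak/C_trough = e^(kτ).
τ_max = ln(C_peak/C_trough) / k = ln(66.4/16) / 0.02250 = 1.423 / 0.02250 = 63.24 h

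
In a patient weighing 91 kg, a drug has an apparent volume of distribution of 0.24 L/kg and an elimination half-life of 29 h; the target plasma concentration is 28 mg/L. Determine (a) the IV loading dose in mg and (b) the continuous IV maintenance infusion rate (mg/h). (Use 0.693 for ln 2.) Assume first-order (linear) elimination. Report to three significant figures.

(a) 612 mg; (b) 14.6 mg/h

Vd(total) = 91 kg × 0.24 L/kg = 21.84 L
LD = Vd × C = 21.84 × 28 = 611.5 mg
CL = 0.693 × Vd / t½ = 0.693 × 21.84 / 29 = 0.5219 L/h
Infusion rate = CL × Css = 0.5219 × 28 = 14.61 mg/h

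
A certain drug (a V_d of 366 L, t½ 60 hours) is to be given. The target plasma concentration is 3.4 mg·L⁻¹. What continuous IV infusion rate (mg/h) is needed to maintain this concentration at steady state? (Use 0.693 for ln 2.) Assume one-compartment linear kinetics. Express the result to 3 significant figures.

14.4 mg/h

k = 0.693/60 = 0.01155 h⁻¹, so CL = k·Vd = 0.01155 × 366.0 = 4.227 L/h
Infusion rate = CL × Css = 4.227 × 3.4 = 14.37 mg/h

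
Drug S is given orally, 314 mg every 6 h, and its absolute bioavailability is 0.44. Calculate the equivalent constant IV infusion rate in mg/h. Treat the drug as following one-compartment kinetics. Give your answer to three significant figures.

Equivalent systemic input: infusion rate = F·D/τ.
Rate = 0.44 × 314 / 6 = 23.03 mg/h

23.0 mg/h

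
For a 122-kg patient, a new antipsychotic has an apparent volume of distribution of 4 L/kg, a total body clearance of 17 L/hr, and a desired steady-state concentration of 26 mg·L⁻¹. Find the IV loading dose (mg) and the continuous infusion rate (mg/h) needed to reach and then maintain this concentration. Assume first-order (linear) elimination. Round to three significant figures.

Vd(total) = 122 kg × 4 L/kg = 488.0 L
Loading: fill Vd to C_target → 488.0 L × 26 mg/L = 12690 mg
Infusion rate = 17.00 L/h × 26 mg/L = 442.0 mg/h

(a) 12700 mg; (b) 442 mg/h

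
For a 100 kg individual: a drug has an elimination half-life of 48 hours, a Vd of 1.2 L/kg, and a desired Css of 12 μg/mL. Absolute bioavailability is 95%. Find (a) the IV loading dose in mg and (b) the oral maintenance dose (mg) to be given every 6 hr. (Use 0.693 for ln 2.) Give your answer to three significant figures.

Total Vd = 1.2 × 100 = 120.0 L
LD = Vd × C = 120.0 × 12 = 1440 mg
CL = 0.693 × Vd / t½ = 0.693 × 120.0 / 48 = 1.733 L/h
D = CL × Css × τ / F = 1.733 × 12 × 6 / 0.95 = 131.3 mg

(a) 1440 mg; (b) 131 mg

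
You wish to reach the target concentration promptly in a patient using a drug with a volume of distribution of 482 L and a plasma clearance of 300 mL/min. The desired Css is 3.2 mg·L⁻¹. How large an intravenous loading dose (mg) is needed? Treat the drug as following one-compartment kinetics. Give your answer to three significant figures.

Loading dose depends on Vd (not clearance): it fills the distribution volume.
LD = Vd × C = 482.0 × 3.200 = 1542 mg

1540 mg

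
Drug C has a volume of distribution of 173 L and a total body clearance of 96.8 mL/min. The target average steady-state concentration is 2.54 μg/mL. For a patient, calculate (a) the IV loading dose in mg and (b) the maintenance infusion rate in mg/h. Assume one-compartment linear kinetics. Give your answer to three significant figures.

Loading: fill Vd to C_target → 173.0 L × 2.54 mg/L = 439.4 mg
CL = 96.8 mL/min × 60/1000 = 5.808 L/h
Maintenance: replace elimination → rate = CL × Css = 5.808 × 2.54 = 14.75 mg/h

(a) 439 mg; (b) 14.8 mg/h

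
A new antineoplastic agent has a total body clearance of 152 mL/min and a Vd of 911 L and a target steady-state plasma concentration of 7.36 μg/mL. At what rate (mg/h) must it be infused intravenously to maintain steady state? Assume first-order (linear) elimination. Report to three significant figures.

67.1 mg/h

CL = 152 mL/min = 152 × 0.06 = 9.120 L/h
At steady state, infusion rate equals elimination rate: rate in = CL × Css.
Infusion rate = CL · Css = 9.120 L/h × 7.36 mg/L = 67.12 mg/h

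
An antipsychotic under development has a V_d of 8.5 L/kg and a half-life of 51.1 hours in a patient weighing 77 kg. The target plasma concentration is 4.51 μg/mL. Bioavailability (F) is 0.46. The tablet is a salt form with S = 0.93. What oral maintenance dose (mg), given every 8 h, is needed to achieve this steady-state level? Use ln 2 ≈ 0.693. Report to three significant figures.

Vd = 8.5 L/kg × 77 kg = 654.5 L
k = 0.693/51.1 = 0.01356 h⁻¹, so CL = k·Vd = 0.01356 × 654.5 = 8.875 L/h
D = CL × Css × τ / F / S = 8.875 × 4.51 × 8 / 0.46 / 0.93 = 748.5 mg

749 mg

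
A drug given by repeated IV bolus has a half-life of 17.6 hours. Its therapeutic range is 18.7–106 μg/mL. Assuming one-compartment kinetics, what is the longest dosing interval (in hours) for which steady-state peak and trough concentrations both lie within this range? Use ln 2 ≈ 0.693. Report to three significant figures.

k = 0.693 / t½ = 0.693 / 17.6 = 0.03938 h⁻¹
Between IV bolus doses, concentration decays as C = C₀·e^(−kτ), so C_peak/C_trough = e^(kτ).
τ_max = ln(C_peak/C_trough) / k = ln(106/18.7) / 0.03938 = 1.735 / 0.03938 = 44.06 h

44.1 h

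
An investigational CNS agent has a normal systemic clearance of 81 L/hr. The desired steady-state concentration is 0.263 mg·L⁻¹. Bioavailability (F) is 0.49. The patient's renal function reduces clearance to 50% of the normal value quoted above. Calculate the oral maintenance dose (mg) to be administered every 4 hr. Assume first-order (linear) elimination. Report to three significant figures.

87.0 mg

Patient clearance = 0.5 × 81.00 = 40.50 L/h
At steady state, dose per interval replaces the amount cleared in that interval: F·D/τ = CL·Css.
D = CL × Css × τ / F = 40.50 × 0.263 × 4 / 0.49 = 86.95 mg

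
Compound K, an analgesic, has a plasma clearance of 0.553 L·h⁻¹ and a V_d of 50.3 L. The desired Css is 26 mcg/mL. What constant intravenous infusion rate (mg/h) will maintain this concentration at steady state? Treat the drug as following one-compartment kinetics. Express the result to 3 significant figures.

Vd does not affect the maintenance rate; only clearance governs steady-state input.
Infusion rate = CL · Css = 0.5530 L/h × 26 mg/L = 14.38 mg/h

14.4 mg/h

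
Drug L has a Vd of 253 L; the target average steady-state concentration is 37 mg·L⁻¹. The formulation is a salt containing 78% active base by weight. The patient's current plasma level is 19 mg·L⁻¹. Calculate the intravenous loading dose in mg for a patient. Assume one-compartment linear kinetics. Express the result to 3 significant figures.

The loading dose fills Vd to the target concentration.
Concentration deficit ΔC = 37 − 19 = 18.00 mg/L
LD = Vd × ΔC / S = 253.0 × 18.00 / 0.78 = 5838 mg

5840 mg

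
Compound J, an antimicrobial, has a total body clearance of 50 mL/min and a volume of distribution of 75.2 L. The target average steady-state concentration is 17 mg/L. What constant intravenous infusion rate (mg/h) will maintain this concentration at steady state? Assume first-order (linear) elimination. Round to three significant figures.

CL = 50 mL/min × 60/1000 = 3.000 L/h
R₀ = 3.000 × 17 = 51.00 mg/h

51.0 mg/h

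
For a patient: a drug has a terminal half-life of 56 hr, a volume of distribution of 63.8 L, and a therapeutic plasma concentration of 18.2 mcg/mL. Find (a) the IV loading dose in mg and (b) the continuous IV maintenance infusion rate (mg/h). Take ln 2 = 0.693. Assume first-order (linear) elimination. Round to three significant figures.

LD = Vd × C = 63.80 × 18.2 = 1161 mg
CL = 0.693 × Vd / t½ = 0.693 × 63.80 / 56 = 0.7895 L/h
Infusion rate = CL × Css = 0.7895 × 18.2 = 14.37 mg/h

(a) 1160 mg; (b) 14.4 mg/h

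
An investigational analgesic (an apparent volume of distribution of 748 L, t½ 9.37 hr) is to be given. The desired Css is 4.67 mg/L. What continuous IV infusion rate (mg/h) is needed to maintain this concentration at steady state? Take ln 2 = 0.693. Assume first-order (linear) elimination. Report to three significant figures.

258 mg/h

k = 0.693/9.37 = 0.07396 h⁻¹, so CL = k·Vd = 0.07396 × 748.0 = 55.32 L/h
Infusion rate = CL × Css = 55.32 × 4.67 = 258.3 mg/h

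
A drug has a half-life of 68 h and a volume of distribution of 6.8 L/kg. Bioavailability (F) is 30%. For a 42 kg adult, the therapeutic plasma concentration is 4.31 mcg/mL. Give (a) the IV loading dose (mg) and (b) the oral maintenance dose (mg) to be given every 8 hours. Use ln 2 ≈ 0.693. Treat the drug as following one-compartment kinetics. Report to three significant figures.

Total Vd = 6.8 × 42 = 285.6 L
LD = Vd × C = 285.6 × 4.31 = 1231 mg
CL = 0.693 × Vd / t½ = 0.693 × 285.6 / 68 = 2.911 L/h
D = CL × Css × τ / F = 2.911 × 4.31 × 8 / 0.3 = 334.6 mg

(a) 1230 mg; (b) 335 mg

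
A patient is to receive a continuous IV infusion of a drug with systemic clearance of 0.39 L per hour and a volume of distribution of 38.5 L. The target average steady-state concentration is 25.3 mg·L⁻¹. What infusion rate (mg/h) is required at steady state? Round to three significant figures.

9.87 mg/h

Vd does not affect the maintenance rate; only clearance governs steady-state input.
R₀ = 0.3900 × 25.3 = 9.867 mg/h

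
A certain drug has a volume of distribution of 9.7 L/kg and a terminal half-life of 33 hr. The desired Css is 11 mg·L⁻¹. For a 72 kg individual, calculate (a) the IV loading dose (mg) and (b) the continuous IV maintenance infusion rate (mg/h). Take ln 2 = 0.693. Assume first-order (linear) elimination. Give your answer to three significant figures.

Vd(total) = 72 kg × 9.7 L/kg = 698.4 L
LD = Vd × C = 698.4 × 11 = 7682 mg
CL = 0.693 × Vd / t½ = 0.693 × 698.4 / 33 = 14.67 L/h
Infusion rate = CL × Css = 14.67 × 11 = 161.4 mg/h

(a) 7680 mg; (b) 161 mg/h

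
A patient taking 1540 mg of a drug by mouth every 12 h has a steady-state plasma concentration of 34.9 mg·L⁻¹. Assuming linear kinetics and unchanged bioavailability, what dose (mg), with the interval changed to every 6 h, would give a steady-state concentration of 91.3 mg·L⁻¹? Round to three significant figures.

2010 mg

With linear kinetics, Css is proportional to dose rate (D/τ) at fixed clearance.
D₂ = D₁ × (Css,target / Css,current) × (τ₂/τ₁) = 1540 × (91.3/34.9) × (6/12) = 2014 mg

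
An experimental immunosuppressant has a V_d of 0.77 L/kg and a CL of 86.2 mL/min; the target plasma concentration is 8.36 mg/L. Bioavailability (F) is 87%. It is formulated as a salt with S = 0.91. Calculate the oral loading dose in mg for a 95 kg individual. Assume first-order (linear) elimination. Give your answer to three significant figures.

Vd = 0.77 L/kg × 95 kg = 73.15 L
LD = Vd × C / F / S = 73.15 × 8.360 / 0.87 / 0.91 = 772.4 mg

772 mg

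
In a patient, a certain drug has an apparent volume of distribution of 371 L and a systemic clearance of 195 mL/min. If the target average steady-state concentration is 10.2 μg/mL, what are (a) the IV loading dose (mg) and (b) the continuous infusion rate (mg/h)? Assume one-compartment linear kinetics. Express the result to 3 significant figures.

Loading dose = Vd × C = 371.0 × 10.2 = 3784 mg
CL = 195 mL/min × 60/1000 = 11.70 L/h
Maintenance: replace elimination → rate = CL × Css = 11.70 × 10.2 = 119.3 mg/h

(a) 3780 mg; (b) 119 mg/h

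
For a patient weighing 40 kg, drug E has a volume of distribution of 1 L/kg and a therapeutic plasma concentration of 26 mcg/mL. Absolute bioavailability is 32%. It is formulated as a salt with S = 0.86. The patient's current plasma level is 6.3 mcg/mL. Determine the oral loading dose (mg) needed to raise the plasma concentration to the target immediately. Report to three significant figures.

2860 mg

Vd(total) = 40 kg × 1 L/kg = 40.00 L
Concentration deficit ΔC = 26 − 6.3 = 19.70 mg/L
LD = Vd × ΔC / F / S = 40.00 × 19.70 / 0.32 / 0.86 = 2863 mg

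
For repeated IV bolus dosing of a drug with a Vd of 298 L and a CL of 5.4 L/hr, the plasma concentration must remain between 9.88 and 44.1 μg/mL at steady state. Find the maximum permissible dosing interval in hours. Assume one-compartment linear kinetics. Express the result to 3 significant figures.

82.6 h

k = CL / Vd = 5.400 / 298.0 = 0.01812 h⁻¹
Between IV bolus doses, concentration decays as C = C₀·e^(−kτ), so C_peak/C_trough = e^(kτ).
τ_max = ln(C_peak/C_trough) / k = ln(44.1/9.88) / 0.01812 = 1.496 / 0.01812 = 82.56 h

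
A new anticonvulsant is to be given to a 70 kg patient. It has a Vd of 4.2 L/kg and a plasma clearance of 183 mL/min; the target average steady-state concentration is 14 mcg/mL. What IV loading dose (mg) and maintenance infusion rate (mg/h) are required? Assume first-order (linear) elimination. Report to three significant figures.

(a) 4120 mg; (b) 154 mg/h

Vd = 4.2 L/kg × 70 kg = 294.0 L
Loading: fill Vd to C_target → 294.0 L × 14 mg/L = 4116 mg
CL = 183 mL/min × 60/1000 = 10.98 L/h
Infusion rate = 10.98 L/h × 14 mg/L = 153.7 mg/h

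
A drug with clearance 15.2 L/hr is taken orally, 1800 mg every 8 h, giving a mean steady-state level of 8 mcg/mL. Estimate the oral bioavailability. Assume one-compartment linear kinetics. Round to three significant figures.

0.540

F·D/τ = CL·Css at steady state → F = CL·Css·τ / D.
F = 15.2 × 8 × 8 / 1800 = 0.540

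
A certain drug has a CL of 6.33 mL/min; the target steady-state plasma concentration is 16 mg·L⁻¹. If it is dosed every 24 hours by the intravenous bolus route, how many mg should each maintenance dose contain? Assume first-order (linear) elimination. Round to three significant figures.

CL = 6.33 mL/min × 60/1000 = 0.3798 L/h
D = CL × Css × τ = 0.3798 × 16 × 24 = 145.8 mg

146 mg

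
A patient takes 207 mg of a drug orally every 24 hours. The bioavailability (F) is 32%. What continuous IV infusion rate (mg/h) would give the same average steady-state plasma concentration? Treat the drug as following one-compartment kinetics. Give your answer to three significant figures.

Equivalent systemic input: infusion rate = F·D/τ.
Rate = 0.32 × 207 / 24 = 2.760 mg/h

2.76 mg/h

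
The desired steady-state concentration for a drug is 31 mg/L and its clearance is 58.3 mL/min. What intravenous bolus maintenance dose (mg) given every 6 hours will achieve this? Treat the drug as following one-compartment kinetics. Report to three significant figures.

651 mg

Convert clearance: 58.3 mL/min × 60 min/h ÷ 1000 mL/L = 3.498 L/h
D = CL × Css × τ = 3.498 × 31 × 6 = 650.6 mg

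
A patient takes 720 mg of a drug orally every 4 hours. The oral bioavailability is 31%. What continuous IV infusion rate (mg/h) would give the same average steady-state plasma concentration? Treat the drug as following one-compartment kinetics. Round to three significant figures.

Equivalent systemic input: infusion rate = F·D/τ.
Rate = 0.31 × 720 / 4 = 55.80 mg/h

55.8 mg/h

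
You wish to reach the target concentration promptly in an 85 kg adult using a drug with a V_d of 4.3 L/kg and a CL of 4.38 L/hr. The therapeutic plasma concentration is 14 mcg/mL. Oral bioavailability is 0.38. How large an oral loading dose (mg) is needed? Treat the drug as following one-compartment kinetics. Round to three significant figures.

13500 mg

Vd(total) = 85 kg × 4.3 L/kg = 365.5 L
LD = Vd × C / F = 365.5 × 14.00 / 0.38 = 13470 mg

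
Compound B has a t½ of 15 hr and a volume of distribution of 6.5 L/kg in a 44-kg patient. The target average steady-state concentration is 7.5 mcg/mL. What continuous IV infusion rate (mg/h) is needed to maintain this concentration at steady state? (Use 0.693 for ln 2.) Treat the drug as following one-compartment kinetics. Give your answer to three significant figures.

Total Vd = 6.5 × 44 = 286.0 L
k = 0.693/15 = 0.04620 h⁻¹, so CL = k·Vd = 0.04620 × 286.0 = 13.21 L/h
Infusion rate = CL × Css = 13.21 × 7.5 = 99.08 mg/h

99.1 mg/h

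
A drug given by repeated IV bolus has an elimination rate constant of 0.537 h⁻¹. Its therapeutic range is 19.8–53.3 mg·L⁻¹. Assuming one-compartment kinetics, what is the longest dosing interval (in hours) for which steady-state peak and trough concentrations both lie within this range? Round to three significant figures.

1.84 h

Between IV bolus doses, concentration decays as C = C₀·e^(−kτ), so C_peak/C_trough = e^(kτ).
τ_max = ln(C_peak/C_trough) / k = ln(53.3/19.8) / 0.5370 = 0.9903 / 0.5370 = 1.844 h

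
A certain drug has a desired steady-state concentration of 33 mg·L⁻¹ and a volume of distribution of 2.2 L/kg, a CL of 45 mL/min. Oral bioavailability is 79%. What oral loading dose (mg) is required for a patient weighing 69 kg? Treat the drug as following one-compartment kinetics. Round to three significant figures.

Vd(total) = 69 kg × 2.2 L/kg = 151.8 L
LD = Vd × C / F = 151.8 × 33.00 / 0.79 = 6341 mg

6340 mg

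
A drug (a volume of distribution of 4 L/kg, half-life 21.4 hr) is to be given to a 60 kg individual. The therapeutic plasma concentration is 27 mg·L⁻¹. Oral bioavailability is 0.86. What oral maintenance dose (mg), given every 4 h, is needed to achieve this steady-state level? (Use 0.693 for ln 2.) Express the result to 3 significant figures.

976 mg

Vd(total) = 60 kg × 4 L/kg = 240.0 L
CL = 0.693 × Vd / t½ = 0.693 × 240.0 / 21.4 = 7.772 L/h
D = CL × Css × τ / F = 7.772 × 27 × 4 / 0.86 = 976.0 mg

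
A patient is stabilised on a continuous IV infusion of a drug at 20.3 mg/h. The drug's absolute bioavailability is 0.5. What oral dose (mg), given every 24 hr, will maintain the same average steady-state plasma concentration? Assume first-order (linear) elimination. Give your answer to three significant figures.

974 mg

To maintain the same Css, the systemic dosing rate must be unchanged: F·D/τ = infusion rate.
D = rate × τ / F = 20.3 × 24 / 0.5 = 974.4 mg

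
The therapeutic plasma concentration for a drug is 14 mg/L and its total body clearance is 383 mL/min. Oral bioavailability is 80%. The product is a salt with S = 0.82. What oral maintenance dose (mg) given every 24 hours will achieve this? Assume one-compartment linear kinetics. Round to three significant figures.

11800 mg

CL = 383 mL/min = 383 × 0.06 = 22.98 L/h
D = CL × Css × τ / F / S = 22.98 × 14 × 24 / 0.8 / 0.82 = 11770 mg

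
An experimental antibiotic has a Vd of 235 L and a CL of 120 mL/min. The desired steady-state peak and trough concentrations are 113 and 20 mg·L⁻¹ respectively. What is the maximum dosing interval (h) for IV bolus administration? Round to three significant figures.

CL = 120 mL/min = 120 × 0.06 = 7.200 L/h
k = CL / Vd = 7.200 / 235.0 = 0.03064 h⁻¹
Between IV bolus doses, concentration decays as C = C₀·e^(−kτ), so C_peak/C_trough = e^(kτ).
τ_max = ln(C_peak/C_trough) / k = ln(113/20) / 0.03064 = 1.732 / 0.03064 = 56.53 h

56.5 h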